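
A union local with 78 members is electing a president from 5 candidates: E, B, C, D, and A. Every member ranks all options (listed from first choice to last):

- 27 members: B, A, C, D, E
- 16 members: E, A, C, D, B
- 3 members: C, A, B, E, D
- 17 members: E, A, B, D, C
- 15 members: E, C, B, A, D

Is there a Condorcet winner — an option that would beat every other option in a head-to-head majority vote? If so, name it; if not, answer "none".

E vs B: 48–30 for E.
E vs C: 48–30 for E.
E vs D: 51–27 for E.
E vs A: 48–30 for E.
E beats every other option head-to-head.

E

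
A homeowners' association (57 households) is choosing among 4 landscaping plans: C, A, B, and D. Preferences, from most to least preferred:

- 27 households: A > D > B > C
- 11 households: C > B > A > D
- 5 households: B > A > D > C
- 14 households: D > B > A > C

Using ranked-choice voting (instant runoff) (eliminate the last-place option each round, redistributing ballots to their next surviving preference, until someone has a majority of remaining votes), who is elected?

Round 1: C 11, A 27, B 5, D 14. Eliminate B.
Round 2: C 11, A 32, D 14. A has a majority.

A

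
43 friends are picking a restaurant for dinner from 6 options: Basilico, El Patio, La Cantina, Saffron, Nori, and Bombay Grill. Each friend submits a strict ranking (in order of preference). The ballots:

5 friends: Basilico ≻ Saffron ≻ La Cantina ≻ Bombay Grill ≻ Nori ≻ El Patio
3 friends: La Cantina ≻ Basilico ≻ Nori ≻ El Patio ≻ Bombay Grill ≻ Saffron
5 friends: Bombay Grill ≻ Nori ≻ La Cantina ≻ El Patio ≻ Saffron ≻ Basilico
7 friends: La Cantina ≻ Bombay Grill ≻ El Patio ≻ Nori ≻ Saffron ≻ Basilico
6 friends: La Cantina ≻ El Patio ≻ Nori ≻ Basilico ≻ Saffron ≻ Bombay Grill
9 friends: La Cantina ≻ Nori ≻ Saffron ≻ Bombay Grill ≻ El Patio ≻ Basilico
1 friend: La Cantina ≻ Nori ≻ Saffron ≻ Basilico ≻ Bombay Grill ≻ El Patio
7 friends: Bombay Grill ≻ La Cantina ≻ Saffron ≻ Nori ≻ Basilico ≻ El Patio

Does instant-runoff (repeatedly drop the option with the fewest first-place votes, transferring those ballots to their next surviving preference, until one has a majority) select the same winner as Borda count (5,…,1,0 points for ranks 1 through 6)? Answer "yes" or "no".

yes

Instant-runoff — R1 Basilico 5, El Patio 0, La Cantina 26, Saffron 0, Nori 0, Bombay Grill 12 (La Cantina winner). Winner: La Cantina.
Borda — scores: Basilico 58, El Patio 70, La Cantina 188, Saffron 89, Nori 120, Bombay Grill 120. Winner: La Cantina.
The two methods agree.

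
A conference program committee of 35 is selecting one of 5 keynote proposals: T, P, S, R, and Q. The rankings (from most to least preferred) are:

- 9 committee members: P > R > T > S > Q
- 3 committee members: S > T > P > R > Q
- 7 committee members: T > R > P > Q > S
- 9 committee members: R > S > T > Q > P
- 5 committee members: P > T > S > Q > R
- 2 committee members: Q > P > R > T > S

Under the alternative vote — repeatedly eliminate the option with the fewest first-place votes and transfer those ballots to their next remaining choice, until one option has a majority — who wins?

Round 1: T 7, P 14, S 3, R 9, Q 2. Eliminate Q.
Round 2: T 7, P 16, S 3, R 9. Eliminate S.
Round 3: T 10, P 16, R 9. Eliminate R.
Round 4: T 19, P 16. T has a majority.

T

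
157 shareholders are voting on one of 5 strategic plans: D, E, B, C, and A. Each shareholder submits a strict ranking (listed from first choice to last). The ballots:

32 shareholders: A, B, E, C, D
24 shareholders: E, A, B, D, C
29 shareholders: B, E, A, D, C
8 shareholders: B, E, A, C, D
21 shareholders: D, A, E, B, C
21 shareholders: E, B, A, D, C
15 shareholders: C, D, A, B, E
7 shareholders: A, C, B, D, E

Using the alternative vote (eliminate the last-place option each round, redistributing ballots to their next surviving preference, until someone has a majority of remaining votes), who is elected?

Round 1: D 21, E 45, B 37, C 15, A 39. Eliminate C.
Round 2: D 36, E 45, B 37, A 39. Eliminate D.
Round 3: E 45, B 37, A 75. Eliminate B.
Round 4: E 82, A 75. E has a majority.

E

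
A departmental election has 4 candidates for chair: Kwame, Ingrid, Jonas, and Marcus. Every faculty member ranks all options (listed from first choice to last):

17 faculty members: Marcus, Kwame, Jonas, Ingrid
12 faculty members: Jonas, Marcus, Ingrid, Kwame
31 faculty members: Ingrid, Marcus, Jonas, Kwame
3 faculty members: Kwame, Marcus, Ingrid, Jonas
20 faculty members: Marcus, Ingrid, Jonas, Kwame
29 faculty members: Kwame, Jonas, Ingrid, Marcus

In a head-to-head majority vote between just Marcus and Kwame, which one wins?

Marcus

Voters preferring Marcus to Kwame: 80; preferring Kwame to Marcus: 32.
Marcus wins the head-to-head.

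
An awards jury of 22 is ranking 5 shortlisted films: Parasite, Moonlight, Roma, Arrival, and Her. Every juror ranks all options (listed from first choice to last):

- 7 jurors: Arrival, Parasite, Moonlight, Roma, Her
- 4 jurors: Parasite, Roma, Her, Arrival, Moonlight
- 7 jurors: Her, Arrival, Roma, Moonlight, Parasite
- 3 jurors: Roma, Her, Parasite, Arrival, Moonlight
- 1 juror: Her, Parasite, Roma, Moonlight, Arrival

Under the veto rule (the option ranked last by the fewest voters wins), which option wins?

Roma

Last-place votes: Parasite 7, Moonlight 7, Roma 0, Arrival 1, Her 7.
Roma is ranked last by the fewest voters, so Roma wins.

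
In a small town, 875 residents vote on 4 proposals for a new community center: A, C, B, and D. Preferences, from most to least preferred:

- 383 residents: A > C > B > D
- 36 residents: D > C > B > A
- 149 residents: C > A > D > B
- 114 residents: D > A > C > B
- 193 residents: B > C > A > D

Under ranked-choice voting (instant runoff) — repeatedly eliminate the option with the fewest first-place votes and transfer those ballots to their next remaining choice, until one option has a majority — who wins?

A

Round 1: A 383, C 149, B 193, D 150. Eliminate C.
Round 2: A 532, B 193, D 150. A has a majority.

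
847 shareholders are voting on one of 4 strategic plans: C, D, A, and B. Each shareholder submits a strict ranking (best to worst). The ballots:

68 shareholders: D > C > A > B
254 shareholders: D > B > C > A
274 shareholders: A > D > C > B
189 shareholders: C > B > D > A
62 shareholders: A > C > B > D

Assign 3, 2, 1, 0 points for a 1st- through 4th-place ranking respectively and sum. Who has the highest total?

C: 68·2 + 254·1 + 274·1 + 189·3 + 62·2 = 1355
D: 68·3 + 254·3 + 274·2 + 189·1 + 62·0 = 1703
A: 68·1 + 254·0 + 274·3 + 189·0 + 62·3 = 1076
B: 68·0 + 254·2 + 274·0 + 189·2 + 62·1 = 948
D has the highest Borda score (1703).

D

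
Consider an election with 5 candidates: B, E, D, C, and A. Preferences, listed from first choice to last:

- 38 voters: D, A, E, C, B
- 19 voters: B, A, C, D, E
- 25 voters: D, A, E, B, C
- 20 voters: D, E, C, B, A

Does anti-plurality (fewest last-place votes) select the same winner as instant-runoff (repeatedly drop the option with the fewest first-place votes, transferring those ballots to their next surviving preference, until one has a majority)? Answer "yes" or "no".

yes

Anti-plurality — last-place votes: B 38, E 19, D 0, C 25, A 20. Winner: D.
Instant-runoff — R1 B 19, E 0, D 83, C 0, A 0 (D winner). Winner: D.
The two methods agree.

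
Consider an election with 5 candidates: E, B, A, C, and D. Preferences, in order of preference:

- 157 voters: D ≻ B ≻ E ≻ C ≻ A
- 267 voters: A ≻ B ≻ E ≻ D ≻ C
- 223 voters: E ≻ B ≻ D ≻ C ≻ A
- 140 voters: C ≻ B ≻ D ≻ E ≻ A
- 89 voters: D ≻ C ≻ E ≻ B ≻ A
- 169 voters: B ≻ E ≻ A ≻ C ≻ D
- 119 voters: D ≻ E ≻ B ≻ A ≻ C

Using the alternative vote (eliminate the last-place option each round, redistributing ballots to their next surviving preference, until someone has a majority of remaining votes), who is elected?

B

Round 1: E 223, B 169, A 267, C 140, D 365. Eliminate C.
Round 2: E 223, B 309, A 267, D 365. Eliminate E.
Round 3: B 532, A 267, D 365. Eliminate A.
Round 4: B 799, D 365. B has a majority.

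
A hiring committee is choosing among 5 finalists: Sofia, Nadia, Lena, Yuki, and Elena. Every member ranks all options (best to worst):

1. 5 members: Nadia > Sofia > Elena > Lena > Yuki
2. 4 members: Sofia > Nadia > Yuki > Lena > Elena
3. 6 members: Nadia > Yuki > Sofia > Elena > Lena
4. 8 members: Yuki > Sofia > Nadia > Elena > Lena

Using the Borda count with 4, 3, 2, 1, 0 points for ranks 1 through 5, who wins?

Nadia

Sofia: 5·3 + 4·4 + 6·2 + 8·3 = 67
Nadia: 5·4 + 4·3 + 6·4 + 8·2 = 72
Lena: 5·1 + 4·1 + 6·0 + 8·0 = 9
Yuki: 5·0 + 4·2 + 6·3 + 8·4 = 58
Elena: 5·2 + 4·0 + 6·1 + 8·1 = 24
Nadia has the highest Borda score (72).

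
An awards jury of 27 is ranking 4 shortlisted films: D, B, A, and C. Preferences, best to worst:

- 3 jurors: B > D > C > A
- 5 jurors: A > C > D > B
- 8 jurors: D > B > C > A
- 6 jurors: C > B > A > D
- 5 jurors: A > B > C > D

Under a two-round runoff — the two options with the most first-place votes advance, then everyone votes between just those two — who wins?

A

Round 1 first-place votes: D 8, B 3, A 10, C 6.
A and D advance.
Runoff: A is preferred to D by 16 voters; D by 11.
A wins the runoff.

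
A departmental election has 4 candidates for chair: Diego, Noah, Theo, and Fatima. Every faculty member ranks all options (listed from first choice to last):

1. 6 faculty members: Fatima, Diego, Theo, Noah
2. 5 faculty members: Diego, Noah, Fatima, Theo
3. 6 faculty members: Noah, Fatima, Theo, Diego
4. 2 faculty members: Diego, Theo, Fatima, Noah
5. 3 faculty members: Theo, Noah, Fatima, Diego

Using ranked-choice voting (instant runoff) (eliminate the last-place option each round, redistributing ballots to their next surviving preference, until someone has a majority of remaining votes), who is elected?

Round 1: Diego 7, Noah 6, Theo 3, Fatima 6. Eliminate Theo.
Round 2: Diego 7, Noah 9, Fatima 6. Eliminate Fatima.
Round 3: Diego 13, Noah 9. Diego has a majority.

Diego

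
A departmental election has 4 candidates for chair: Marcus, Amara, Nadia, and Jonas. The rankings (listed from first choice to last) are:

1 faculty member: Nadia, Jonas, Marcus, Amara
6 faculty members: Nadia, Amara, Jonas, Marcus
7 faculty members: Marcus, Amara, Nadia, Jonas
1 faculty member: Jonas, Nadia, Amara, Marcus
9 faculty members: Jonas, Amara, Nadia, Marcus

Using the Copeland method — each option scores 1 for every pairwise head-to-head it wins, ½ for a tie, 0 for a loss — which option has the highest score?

Marcus: loses to Amara, Nadia, and Jonas → score 0.
Amara: beats Marcus, Nadia, and Jonas → score 3.
Nadia: beats Marcus and Jonas; loses to Amara → score 2.
Jonas: beats Marcus; loses to Amara and Nadia → score 1.
Amara has the best pairwise record.

Amara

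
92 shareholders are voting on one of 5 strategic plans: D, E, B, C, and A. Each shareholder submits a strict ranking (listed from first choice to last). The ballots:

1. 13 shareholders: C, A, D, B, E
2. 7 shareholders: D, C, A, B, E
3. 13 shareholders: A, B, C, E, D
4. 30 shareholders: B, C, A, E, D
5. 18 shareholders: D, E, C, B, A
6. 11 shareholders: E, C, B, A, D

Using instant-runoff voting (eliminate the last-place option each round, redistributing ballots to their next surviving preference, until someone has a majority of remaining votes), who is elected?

B

Round 1: D 25, E 11, B 30, C 13, A 13. Eliminate E.
Round 2: D 25, B 30, C 24, A 13. Eliminate A.
Round 3: D 25, B 43, C 24. Eliminate C.
Round 4: D 38, B 54. B has a majority.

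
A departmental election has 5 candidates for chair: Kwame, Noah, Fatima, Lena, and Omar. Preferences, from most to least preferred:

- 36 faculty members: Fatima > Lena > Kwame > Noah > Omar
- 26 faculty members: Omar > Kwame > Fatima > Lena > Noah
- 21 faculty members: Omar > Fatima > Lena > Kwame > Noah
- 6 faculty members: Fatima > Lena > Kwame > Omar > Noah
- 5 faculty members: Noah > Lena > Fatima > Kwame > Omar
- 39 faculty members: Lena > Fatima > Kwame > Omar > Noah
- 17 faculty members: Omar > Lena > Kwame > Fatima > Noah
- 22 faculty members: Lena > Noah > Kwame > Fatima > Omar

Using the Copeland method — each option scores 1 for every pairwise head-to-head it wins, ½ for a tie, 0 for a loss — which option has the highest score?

Fatima

Kwame: beats Noah and Omar; loses to Fatima and Lena → score 2.
Noah: loses to Kwame, Fatima, Lena, and Omar → score 0.
Fatima: beats Kwame, Noah, Lena, and Omar → score 4.
Lena: beats Kwame, Noah, and Omar; loses to Fatima → score 3.
Omar: beats Noah; loses to Kwame, Fatima, and Lena → score 1.
Fatima has the best pairwise record.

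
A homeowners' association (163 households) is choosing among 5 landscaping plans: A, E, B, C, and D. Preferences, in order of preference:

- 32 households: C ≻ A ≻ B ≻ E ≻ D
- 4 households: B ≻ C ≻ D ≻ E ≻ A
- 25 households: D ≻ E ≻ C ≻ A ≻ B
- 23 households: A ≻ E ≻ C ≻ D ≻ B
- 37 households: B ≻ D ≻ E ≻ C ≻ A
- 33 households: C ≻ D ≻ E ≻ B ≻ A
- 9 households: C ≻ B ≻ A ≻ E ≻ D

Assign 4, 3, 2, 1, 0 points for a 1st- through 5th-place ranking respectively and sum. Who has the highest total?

C

A: 32·3 + 4·0 + 25·1 + 23·4 + 37·0 + 33·0 + 9·2 = 231
E: 32·1 + 4·1 + 25·3 + 23·3 + 37·2 + 33·2 + 9·1 = 329
B: 32·2 + 4·4 + 25·0 + 23·0 + 37·4 + 33·1 + 9·3 = 288
C: 32·4 + 4·3 + 25·2 + 23·2 + 37·1 + 33·4 + 9·4 = 441
D: 32·0 + 4·2 + 25·4 + 23·1 + 37·3 + 33·3 + 9·0 = 341
C has the highest Borda score (441).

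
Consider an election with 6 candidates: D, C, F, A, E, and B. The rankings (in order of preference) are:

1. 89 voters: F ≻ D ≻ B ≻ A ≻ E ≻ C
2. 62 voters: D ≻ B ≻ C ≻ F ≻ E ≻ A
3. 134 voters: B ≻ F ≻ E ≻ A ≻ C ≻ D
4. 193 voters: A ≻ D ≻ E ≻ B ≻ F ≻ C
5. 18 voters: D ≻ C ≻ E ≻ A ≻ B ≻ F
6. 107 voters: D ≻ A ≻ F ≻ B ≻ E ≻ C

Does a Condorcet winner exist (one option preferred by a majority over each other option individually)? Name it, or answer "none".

A vs D: 327–276 for A.
A vs C: 523–80 for A.
A vs F: 318–285 for A.
A vs E: 389–214 for A.
A vs B: 318–285 for A.
A beats every other option head-to-head.

A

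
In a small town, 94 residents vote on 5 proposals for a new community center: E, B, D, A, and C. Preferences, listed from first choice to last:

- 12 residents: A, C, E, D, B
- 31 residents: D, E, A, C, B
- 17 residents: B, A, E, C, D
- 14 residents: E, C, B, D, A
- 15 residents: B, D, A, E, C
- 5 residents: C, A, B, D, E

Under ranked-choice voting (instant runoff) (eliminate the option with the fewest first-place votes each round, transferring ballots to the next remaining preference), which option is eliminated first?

Round 1: E 14, B 32, D 31, A 12, C 5. Eliminate C.

C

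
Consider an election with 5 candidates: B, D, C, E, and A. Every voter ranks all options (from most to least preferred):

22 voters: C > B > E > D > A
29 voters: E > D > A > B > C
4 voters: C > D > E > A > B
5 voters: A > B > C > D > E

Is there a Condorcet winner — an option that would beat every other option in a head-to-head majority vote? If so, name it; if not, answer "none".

none

Checking pairwise contests:
D beats B 33–27.
C beats D 31–29.
B beats C 34–26.
C beats E 31–29.
D beats A 55–5.
Every option loses at least one head-to-head, so there is no Condorcet winner.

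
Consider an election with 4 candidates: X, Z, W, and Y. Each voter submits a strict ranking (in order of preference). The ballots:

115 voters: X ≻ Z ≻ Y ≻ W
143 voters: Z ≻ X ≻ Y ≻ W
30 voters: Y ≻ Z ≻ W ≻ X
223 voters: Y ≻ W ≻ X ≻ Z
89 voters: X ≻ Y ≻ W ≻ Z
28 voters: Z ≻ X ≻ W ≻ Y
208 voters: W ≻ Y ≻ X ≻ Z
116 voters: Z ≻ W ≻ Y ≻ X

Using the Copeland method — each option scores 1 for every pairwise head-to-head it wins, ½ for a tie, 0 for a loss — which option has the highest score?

Y

X: beats Z; loses to W and Y → score 1.
Z: loses to X, W, and Y → score 0.
W: beats X and Z; loses to Y → score 2.
Y: beats X, Z, and W → score 3.
Y has the best pairwise record.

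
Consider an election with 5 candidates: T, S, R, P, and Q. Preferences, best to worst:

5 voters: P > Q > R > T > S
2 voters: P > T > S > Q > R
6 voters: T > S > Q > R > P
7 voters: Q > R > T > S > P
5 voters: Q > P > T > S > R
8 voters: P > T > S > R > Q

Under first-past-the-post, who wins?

First-place votes: T 6, S 0, R 0, P 15, Q 12.
P has the most first-place votes.

P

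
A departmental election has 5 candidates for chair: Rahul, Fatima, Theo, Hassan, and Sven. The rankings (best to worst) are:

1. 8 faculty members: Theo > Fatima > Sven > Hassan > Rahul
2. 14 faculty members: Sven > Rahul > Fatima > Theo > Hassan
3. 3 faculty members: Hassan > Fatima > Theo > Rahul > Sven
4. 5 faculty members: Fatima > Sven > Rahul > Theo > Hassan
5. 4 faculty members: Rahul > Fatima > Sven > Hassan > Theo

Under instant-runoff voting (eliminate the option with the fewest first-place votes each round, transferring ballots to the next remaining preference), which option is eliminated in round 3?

Round 1: Rahul 4, Fatima 5, Theo 8, Hassan 3, Sven 14. Eliminate Hassan.
Round 2: Rahul 4, Fatima 8, Theo 8, Sven 14. Eliminate Rahul.
Round 3: Fatima 12, Theo 8, Sven 14. Eliminate Theo.

Theo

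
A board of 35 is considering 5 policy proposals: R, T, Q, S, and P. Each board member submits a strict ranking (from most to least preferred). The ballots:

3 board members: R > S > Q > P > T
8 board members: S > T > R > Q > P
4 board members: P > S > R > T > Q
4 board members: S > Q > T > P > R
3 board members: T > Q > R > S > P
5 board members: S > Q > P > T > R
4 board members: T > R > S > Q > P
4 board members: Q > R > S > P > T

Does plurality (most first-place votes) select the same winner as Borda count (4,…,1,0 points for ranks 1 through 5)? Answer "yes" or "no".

Plurality — first-place votes: R 3, T 7, Q 4, S 17, P 4. Winner: S.
Borda — scores: R 66, T 69, Q 70, S 108, P 37. Winner: S.
The two methods agree.

yes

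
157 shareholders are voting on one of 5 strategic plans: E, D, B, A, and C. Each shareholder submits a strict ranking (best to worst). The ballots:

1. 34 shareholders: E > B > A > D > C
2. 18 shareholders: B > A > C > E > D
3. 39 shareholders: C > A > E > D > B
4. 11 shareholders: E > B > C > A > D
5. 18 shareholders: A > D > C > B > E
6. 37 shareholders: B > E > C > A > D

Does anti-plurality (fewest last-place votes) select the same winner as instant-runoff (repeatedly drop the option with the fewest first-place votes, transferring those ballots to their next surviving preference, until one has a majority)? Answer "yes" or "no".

Anti-plurality — last-place votes: E 18, D 66, B 39, A 0, C 34. Winner: A.
Instant-runoff — R1 E 45, D 0, B 55, A 18, C 39 (D out); R2 E 45, B 55, A 18, C 39 (A out); R3 E 45, B 55, C 57 (E out); R4 B 100, C 57 (B winner). Winner: B.
The two methods disagree.

no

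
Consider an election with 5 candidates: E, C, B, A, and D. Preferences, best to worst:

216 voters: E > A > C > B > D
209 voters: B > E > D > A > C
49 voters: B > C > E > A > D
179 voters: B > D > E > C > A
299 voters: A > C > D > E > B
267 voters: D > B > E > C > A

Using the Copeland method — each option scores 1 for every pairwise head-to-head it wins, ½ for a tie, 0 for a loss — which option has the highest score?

E: beats C and A; loses to B and D → score 2.
C: loses to E, B, A, and D → score 0.
B: beats E, C, A, and D → score 4.
A: beats C; loses to E, B, and D → score 1.
D: beats E, C, and A; loses to B → score 3.
B has the best pairwise record.

B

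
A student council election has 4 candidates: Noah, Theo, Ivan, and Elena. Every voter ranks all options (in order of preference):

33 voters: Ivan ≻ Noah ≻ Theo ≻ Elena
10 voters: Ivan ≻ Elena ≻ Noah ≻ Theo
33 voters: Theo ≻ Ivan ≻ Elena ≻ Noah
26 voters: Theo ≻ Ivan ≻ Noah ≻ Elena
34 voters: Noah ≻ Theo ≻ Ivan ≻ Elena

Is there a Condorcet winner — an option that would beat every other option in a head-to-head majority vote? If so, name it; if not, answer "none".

Checking pairwise contests:
Ivan beats Noah 102–34.
Noah beats Theo 77–59.
Theo beats Ivan 93–43.
Noah beats Elena 93–43.
Every option loses at least one head-to-head, so there is no Condorcet winner.

none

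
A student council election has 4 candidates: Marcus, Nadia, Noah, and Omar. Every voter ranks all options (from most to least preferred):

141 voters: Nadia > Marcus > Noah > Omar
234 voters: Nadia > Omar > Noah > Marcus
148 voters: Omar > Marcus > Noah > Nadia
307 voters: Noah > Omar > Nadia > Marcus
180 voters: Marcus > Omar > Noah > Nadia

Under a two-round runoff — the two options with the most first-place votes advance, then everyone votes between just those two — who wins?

Noah

Round 1 first-place votes: Marcus 180, Nadia 375, Noah 307, Omar 148.
Nadia and Noah advance.
Runoff: Nadia is preferred to Noah by 375 voters; Noah by 635.
Noah wins the runoff.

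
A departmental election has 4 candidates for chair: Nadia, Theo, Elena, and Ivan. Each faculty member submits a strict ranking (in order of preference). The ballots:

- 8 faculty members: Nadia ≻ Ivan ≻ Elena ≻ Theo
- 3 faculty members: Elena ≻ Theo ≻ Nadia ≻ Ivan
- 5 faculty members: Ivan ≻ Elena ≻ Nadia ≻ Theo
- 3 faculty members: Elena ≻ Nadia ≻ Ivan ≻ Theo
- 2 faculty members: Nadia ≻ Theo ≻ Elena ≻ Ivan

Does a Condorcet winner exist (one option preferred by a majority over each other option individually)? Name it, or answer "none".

Checking pairwise contests:
Elena beats Nadia 11–10.
Nadia beats Theo 18–3.
Ivan beats Elena 13–8.
Nadia beats Ivan 16–5.
Every option loses at least one head-to-head, so there is no Condorcet winner.

none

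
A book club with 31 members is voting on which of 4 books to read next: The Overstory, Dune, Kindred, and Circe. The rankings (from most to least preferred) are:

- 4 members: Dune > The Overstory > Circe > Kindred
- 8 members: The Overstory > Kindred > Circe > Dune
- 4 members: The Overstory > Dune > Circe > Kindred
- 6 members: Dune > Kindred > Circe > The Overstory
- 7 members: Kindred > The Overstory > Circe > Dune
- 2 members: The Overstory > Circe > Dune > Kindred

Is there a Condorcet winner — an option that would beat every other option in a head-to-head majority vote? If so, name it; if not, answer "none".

The Overstory vs Dune: 21–10 for The Overstory.
The Overstory vs Kindred: 18–13 for The Overstory.
The Overstory vs Circe: 25–6 for The Overstory.
The Overstory beats every other option head-to-head.

The Overstory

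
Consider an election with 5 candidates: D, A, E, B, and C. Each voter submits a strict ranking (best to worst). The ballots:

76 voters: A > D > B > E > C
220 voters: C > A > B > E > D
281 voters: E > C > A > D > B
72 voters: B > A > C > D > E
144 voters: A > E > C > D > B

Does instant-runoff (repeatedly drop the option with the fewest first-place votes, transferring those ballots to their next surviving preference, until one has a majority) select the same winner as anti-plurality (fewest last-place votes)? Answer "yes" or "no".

Instant-runoff — R1 D 0, A 220, E 281, B 72, C 220 (D out); R2 A 220, E 281, B 72, C 220 (B out); R3 A 292, E 281, C 220 (C out); R4 A 512, E 281 (A winner). Winner: A.
Anti-plurality — last-place votes: D 220, A 0, E 72, B 425, C 76. Winner: A.
The two methods agree.

yes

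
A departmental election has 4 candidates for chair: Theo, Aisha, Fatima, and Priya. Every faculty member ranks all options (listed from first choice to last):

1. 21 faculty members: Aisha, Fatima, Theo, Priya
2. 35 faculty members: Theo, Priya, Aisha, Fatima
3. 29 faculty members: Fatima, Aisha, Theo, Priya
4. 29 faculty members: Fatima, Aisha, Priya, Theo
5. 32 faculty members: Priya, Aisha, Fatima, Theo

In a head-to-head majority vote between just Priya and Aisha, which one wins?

Aisha

Voters preferring Priya to Aisha: 67; preferring Aisha to Priya: 79.
Aisha wins the head-to-head.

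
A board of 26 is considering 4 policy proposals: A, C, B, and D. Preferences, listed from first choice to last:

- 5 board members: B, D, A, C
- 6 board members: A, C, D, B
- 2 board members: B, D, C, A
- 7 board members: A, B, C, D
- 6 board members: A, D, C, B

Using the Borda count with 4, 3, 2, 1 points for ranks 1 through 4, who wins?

A: 5·2 + 6·4 + 2·1 + 7·4 + 6·4 = 88
C: 5·1 + 6·3 + 2·2 + 7·2 + 6·2 = 53
B: 5·4 + 6·1 + 2·4 + 7·3 + 6·1 = 61
D: 5·3 + 6·2 + 2·3 + 7·1 + 6·3 = 58
A has the highest Borda score (88).

A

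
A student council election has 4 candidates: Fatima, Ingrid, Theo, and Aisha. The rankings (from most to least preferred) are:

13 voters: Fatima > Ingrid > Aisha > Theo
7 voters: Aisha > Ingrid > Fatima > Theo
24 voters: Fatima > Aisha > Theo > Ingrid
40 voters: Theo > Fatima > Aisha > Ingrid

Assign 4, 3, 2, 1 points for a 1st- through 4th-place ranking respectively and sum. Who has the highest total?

Fatima: 13·4 + 7·2 + 24·4 + 40·3 = 282
Ingrid: 13·3 + 7·3 + 24·1 + 40·1 = 124
Theo: 13·1 + 7·1 + 24·2 + 40·4 = 228
Aisha: 13·2 + 7·4 + 24·3 + 40·2 = 206
Fatima has the highest Borda score (282).

Fatima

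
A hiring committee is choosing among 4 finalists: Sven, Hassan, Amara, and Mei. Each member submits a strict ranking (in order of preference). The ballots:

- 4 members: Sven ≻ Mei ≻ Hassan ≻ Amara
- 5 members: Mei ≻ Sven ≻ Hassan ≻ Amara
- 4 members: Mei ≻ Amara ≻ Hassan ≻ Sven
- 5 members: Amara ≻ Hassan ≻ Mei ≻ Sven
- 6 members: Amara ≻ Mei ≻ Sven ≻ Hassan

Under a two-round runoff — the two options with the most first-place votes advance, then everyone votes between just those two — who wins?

Round 1 first-place votes: Sven 4, Hassan 0, Amara 11, Mei 9.
Amara and Mei advance.
Runoff: Amara is preferred to Mei by 11 voters; Mei by 13.
Mei wins the runoff.

Mei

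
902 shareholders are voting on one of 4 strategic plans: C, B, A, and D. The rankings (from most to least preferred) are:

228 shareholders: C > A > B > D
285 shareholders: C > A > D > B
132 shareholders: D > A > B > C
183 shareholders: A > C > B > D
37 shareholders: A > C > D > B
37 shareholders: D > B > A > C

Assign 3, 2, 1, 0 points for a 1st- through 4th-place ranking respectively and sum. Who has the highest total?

C: 228·3 + 285·3 + 132·0 + 183·2 + 37·2 + 37·0 = 1979
B: 228·1 + 285·0 + 132·1 + 183·1 + 37·0 + 37·2 = 617
A: 228·2 + 285·2 + 132·2 + 183·3 + 37·3 + 37·1 = 1987
D: 228·0 + 285·1 + 132·3 + 183·0 + 37·1 + 37·3 = 829
A has the highest Borda score (1987).

A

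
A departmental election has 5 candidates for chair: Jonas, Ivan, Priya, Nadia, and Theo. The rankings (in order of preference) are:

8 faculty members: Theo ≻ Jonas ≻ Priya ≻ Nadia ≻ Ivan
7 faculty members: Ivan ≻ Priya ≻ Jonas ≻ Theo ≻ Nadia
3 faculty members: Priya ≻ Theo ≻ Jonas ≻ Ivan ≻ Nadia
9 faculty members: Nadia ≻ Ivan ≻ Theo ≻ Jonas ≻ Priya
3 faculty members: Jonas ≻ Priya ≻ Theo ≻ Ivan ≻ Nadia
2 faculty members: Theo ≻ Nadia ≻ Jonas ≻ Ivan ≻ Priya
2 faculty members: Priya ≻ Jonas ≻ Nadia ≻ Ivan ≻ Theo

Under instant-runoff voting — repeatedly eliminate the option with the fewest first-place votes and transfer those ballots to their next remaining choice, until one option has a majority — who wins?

Round 1: Jonas 3, Ivan 7, Priya 5, Nadia 9, Theo 10. Eliminate Jonas.
Round 2: Ivan 7, Priya 8, Nadia 9, Theo 10. Eliminate Ivan.
Round 3: Priya 15, Nadia 9, Theo 10. Eliminate Nadia.
Round 4: Priya 15, Theo 19. Theo has a majority.

Theo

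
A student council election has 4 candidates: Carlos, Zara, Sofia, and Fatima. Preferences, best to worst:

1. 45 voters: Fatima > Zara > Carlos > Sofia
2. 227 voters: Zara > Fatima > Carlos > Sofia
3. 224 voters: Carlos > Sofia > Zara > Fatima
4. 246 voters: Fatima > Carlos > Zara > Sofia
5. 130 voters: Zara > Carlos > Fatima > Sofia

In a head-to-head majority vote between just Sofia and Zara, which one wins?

Zara

Voters preferring Sofia to Zara: 224; preferring Zara to Sofia: 648.
Zara wins the head-to-head.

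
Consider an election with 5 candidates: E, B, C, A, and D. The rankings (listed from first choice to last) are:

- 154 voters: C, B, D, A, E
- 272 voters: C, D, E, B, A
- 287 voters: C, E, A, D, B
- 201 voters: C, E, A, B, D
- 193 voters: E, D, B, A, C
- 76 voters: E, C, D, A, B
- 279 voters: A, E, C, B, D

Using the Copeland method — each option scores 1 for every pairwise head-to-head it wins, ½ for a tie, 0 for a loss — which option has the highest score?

C

E: beats B, A, and D; loses to C → score 3.
B: loses to E, C, A, and D → score 0.
C: beats E, B, A, and D → score 4.
A: beats B and D; loses to E and C → score 2.
D: beats B; loses to E, C, and A → score 1.
C has the best pairwise record.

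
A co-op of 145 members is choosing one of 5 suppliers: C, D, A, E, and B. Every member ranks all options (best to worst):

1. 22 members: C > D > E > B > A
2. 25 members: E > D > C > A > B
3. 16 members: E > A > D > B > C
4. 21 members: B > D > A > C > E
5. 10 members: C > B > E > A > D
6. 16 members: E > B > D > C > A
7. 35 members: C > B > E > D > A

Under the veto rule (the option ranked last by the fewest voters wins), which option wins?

Last-place votes: C 16, D 10, A 73, E 21, B 25.
D is ranked last by the fewest voters, so D wins.

D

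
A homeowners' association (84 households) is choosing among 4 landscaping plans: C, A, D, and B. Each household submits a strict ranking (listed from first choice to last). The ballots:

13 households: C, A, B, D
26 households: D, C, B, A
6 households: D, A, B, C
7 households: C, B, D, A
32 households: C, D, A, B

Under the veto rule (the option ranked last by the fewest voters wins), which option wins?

C

Last-place votes: C 6, A 33, D 13, B 32.
C is ranked last by the fewest voters, so C wins.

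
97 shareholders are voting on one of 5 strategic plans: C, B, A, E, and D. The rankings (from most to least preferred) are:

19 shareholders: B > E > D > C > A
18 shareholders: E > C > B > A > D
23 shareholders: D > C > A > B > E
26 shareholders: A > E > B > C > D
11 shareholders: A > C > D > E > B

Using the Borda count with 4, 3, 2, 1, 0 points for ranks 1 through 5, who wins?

E

C: 19·1 + 18·3 + 23·3 + 26·1 + 11·3 = 201
B: 19·4 + 18·2 + 23·1 + 26·2 + 11·0 = 187
A: 19·0 + 18·1 + 23·2 + 26·4 + 11·4 = 212
E: 19·3 + 18·4 + 23·0 + 26·3 + 11·1 = 218
D: 19·2 + 18·0 + 23·4 + 26·0 + 11·2 = 152
E has the highest Borda score (218).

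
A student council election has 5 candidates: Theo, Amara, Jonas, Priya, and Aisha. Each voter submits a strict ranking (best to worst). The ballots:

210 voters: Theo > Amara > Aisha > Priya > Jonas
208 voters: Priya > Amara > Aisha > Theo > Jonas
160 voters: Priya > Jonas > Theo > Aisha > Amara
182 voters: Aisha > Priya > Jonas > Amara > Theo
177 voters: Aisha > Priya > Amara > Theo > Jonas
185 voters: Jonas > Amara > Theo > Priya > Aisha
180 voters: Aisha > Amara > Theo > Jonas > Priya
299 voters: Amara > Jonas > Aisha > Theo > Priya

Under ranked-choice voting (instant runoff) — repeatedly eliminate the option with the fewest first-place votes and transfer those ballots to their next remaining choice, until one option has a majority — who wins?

Round 1: Theo 210, Amara 299, Jonas 185, Priya 368, Aisha 539. Eliminate Jonas.
Round 2: Theo 210, Amara 484, Priya 368, Aisha 539. Eliminate Theo.
Round 3: Amara 694, Priya 368, Aisha 539. Eliminate Priya.
Round 4: Amara 902, Aisha 699. Amara has a majority.

Amara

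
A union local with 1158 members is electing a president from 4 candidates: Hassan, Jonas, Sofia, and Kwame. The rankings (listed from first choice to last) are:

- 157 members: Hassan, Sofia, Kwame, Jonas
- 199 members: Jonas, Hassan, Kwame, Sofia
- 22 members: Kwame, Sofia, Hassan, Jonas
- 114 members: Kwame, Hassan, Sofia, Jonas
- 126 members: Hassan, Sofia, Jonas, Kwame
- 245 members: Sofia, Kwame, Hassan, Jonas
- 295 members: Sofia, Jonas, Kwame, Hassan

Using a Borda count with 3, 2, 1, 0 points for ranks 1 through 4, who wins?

Sofia

Hassan: 157·3 + 199·2 + 22·1 + 114·2 + 126·3 + 245·1 + 295·0 = 1742
Jonas: 157·0 + 199·3 + 22·0 + 114·0 + 126·1 + 245·0 + 295·2 = 1313
Sofia: 157·2 + 199·0 + 22·2 + 114·1 + 126·2 + 245·3 + 295·3 = 2344
Kwame: 157·1 + 199·1 + 22·3 + 114·3 + 126·0 + 245·2 + 295·1 = 1549
Sofia has the highest Borda score (2344).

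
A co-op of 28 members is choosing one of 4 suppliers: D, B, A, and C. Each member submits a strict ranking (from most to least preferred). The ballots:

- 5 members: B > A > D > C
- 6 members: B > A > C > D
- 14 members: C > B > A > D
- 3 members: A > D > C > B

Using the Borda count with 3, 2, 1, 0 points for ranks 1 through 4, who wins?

D: 5·1 + 6·0 + 14·0 + 3·2 = 11
B: 5·3 + 6·3 + 14·2 + 3·0 = 61
A: 5·2 + 6·2 + 14·1 + 3·3 = 45
C: 5·0 + 6·1 + 14·3 + 3·1 = 51
B has the highest Borda score (61).

B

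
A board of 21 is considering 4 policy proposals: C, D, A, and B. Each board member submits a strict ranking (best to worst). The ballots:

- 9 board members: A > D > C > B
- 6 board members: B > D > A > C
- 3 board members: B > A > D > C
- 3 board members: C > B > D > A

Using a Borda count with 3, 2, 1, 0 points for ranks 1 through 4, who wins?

C: 9·1 + 6·0 + 3·0 + 3·3 = 18
D: 9·2 + 6·2 + 3·1 + 3·1 = 36
A: 9·3 + 6·1 + 3·2 + 3·0 = 39
B: 9·0 + 6·3 + 3·3 + 3·2 = 33
A has the highest Borda score (39).

A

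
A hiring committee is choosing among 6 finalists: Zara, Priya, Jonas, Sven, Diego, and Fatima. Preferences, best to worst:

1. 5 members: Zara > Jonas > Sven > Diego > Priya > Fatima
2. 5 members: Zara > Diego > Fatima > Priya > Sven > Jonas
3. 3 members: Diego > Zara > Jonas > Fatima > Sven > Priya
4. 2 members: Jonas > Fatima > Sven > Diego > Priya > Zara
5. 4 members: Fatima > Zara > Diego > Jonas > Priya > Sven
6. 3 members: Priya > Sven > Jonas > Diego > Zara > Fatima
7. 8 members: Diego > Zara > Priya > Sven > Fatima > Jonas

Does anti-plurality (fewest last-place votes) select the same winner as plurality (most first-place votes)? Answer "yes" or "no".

yes

Anti-plurality — last-place votes: Zara 2, Priya 3, Jonas 13, Sven 4, Diego 0, Fatima 8. Winner: Diego.
Plurality — first-place votes: Zara 10, Priya 3, Jonas 2, Sven 0, Diego 11, Fatima 4. Winner: Diego.
The two methods agree.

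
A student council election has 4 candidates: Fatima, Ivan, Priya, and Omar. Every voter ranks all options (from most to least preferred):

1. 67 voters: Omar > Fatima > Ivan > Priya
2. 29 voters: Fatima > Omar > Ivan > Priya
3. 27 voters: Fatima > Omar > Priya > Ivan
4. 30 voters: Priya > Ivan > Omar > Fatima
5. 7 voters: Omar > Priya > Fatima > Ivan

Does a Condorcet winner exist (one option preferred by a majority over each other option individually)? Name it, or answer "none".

Omar

Omar vs Fatima: 104–56 for Omar.
Omar vs Ivan: 130–30 for Omar.
Omar vs Priya: 130–30 for Omar.
Omar beats every other option head-to-head.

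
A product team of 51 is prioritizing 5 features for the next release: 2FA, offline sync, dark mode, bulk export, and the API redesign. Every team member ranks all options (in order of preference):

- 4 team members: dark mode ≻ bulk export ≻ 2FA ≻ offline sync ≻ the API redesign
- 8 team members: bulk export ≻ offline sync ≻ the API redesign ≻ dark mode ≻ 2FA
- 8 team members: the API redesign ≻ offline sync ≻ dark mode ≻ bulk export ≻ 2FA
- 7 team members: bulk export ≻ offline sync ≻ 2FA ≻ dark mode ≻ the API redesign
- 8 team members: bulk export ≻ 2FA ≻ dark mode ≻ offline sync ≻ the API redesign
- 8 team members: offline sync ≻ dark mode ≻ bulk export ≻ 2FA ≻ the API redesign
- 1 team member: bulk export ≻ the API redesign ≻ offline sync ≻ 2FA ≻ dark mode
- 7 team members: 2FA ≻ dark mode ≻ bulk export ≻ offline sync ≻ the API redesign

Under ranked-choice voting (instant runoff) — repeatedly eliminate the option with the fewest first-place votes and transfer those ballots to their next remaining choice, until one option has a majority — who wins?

bulk export

Round 1: 2FA 7, offline sync 8, dark mode 4, bulk export 24, the API redesign 8. Eliminate dark mode.
Round 2: 2FA 7, offline sync 8, bulk export 28, the API redesign 8. Bulk export has a majority.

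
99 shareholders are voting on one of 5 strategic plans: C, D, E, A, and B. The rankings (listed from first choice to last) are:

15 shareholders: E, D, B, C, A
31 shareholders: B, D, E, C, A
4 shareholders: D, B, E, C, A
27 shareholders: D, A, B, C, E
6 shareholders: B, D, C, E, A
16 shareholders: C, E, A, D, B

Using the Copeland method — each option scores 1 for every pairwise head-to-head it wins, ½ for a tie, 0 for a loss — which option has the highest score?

C: beats A; loses to D, E, and B → score 1.
D: beats C, E, A, and B → score 4.
E: beats C and A; loses to D and B → score 2.
A: loses to C, D, E, and B → score 0.
B: beats C, E, and A; loses to D → score 3.
D has the best pairwise record.

D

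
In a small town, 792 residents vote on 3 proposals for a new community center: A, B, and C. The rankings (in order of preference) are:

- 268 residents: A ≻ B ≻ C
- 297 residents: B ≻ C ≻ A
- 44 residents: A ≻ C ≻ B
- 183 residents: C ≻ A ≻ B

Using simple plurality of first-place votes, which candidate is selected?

First-place votes: A 312, B 297, C 183.
A has the most first-place votes.

A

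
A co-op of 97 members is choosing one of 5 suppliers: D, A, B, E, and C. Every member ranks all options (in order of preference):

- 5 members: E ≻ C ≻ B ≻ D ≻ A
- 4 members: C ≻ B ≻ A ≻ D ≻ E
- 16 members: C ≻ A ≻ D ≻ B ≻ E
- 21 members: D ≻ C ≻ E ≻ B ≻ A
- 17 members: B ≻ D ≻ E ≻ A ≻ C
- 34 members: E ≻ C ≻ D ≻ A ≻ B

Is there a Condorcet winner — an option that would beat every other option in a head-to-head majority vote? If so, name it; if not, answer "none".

Checking pairwise contests:
C beats D 59–38.
D beats A 77–20.
D beats B 71–26.
D beats E 58–39.
E beats C 56–41.
Every option loses at least one head-to-head, so there is no Condorcet winner.

none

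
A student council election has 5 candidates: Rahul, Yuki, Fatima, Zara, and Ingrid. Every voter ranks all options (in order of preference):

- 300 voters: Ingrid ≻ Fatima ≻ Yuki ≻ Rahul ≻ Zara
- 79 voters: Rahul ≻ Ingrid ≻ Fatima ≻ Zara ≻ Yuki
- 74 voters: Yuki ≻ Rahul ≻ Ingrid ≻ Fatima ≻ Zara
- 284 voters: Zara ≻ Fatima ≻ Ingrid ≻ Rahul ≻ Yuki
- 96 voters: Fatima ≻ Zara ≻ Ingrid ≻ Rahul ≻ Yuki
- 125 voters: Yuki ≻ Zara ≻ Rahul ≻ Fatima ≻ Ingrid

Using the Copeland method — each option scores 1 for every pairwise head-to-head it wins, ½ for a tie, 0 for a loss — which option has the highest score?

Rahul: loses to Yuki, Fatima, Zara, and Ingrid → score 0.
Yuki: beats Rahul and Zara; loses to Fatima and Ingrid → score 2.
Fatima: beats Rahul, Yuki, Zara, and Ingrid → score 4.
Zara: beats Rahul and Ingrid; loses to Yuki and Fatima → score 2.
Ingrid: beats Rahul and Yuki; loses to Fatima and Zara → score 2.
Fatima has the best pairwise record.

Fatima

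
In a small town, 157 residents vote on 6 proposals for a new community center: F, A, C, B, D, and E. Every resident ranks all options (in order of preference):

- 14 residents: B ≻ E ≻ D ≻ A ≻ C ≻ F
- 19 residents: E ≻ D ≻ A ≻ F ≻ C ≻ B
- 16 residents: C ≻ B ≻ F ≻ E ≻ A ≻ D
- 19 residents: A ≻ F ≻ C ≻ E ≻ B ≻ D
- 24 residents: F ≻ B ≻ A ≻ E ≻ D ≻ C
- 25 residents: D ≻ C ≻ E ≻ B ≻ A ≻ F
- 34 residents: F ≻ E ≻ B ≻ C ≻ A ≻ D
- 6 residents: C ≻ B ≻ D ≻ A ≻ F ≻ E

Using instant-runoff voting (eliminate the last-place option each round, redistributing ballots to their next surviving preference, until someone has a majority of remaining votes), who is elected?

Round 1: F 58, A 19, C 22, B 14, D 25, E 19. Eliminate B.
Round 2: F 58, A 19, C 22, D 25, E 33. Eliminate A.
Round 3: F 77, C 22, D 25, E 33. Eliminate C.
Round 4: F 93, D 31, E 33. F has a majority.

F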